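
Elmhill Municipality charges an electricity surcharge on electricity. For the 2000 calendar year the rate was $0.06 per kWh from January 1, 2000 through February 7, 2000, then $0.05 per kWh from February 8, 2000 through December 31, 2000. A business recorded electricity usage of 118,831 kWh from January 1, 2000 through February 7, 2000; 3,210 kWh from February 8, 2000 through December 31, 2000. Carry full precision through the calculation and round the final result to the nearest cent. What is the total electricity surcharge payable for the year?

January 1 – February 7, 2000: 118,831 kWh at $0.06/kWh → $7129.86
February 8 – December 31, 2000: 3,210 kWh at $0.05/kWh → $160.50

$7290.36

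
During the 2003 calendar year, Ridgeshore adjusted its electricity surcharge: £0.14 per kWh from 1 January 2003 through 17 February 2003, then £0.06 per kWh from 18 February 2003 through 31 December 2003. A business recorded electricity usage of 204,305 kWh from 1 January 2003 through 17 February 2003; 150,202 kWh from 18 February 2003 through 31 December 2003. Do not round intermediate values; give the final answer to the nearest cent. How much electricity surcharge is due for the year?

£37,614.82

1 January – 17 February 2003: 204,305 kWh at £0.14/kWh → £28,602.70
18 February – 31 December 2003: 150,202 kWh at £0.06/kWh → £9,012.12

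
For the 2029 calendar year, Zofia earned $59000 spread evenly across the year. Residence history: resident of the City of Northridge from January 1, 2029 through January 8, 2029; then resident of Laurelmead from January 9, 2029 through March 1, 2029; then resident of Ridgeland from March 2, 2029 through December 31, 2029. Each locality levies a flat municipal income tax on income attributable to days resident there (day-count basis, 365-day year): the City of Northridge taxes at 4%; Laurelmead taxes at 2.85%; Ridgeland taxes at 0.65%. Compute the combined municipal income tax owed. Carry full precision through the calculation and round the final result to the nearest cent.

$611.74

The City of Northridge, January 1 – January 8, 2029: 8 days → $59000 × 4% × 8/365 = $51.7260
Laurelmead, January 9 – March 1, 2029: 52 days → $59000 × 2.85% × 52/365 = $239.5562
Ridgeland, March 2 – December 31, 2029: 305 days → $59000 × 0.65% × 305/365 = $320.4589
Total = $611.7411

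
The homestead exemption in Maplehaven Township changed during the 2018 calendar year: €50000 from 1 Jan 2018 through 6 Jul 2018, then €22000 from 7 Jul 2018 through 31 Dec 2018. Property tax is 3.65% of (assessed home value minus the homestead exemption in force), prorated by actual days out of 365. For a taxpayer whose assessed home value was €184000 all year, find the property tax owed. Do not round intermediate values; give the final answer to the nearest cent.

€5389.40

1 Jan – 6 Jul 2018: 187 days, exemption €50000 → (€184000 − €50000) × 3.65% × 187/365 = €2505.8000
7 Jul – 31 Dec 2018: 178 days, exemption €22000 → (€184000 − €22000) × 3.65% × 178/365 = €2883.6000
Total = €5389.4000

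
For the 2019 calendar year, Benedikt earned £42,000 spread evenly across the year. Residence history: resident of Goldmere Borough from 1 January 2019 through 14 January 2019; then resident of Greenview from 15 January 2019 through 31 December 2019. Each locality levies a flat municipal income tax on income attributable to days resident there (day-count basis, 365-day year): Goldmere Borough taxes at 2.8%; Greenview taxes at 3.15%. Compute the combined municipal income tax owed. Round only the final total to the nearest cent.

Goldmere Borough, 1 January – 14 January 2019: 14 days → £42,000 × 2.8% × 14/365 = £45.1068
Greenview, 15 January – 31 December 2019: 351 days → £42,000 × 3.15% × 351/365 = £1,272.2548
Total = £1,317.3616

£1,317.36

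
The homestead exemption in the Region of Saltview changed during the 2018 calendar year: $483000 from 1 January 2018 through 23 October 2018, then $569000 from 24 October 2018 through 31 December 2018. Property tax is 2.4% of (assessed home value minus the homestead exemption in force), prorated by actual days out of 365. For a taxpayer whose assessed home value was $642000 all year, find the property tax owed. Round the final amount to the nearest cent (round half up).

1 January – 23 October 2018: 296 days, exemption $483000 → ($642000 − $483000) × 2.4% × 296/365 = $3094.6192
24 October – 31 December 2018: 69 days, exemption $569000 → ($642000 − $569000) × 2.4% × 69/365 = $331.2000
Total = $3425.8192

$3425.82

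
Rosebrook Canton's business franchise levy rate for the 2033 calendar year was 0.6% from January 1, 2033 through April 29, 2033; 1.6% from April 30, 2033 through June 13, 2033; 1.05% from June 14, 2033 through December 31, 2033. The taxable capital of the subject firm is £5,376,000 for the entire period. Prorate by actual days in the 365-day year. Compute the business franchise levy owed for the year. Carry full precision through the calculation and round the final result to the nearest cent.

£52,206.12

January 1 – April 29, 2033: 119 days at 0.6% → £5,376,000 × 0.6% × 119/365 = £10,516.3397
April 30 – June 13, 2033: 45 days at 1.6% → £5,376,000 × 1.6% × 45/365 = £10,604.7123
June 14 – December 31, 2033: 201 days at 1.05% → £5,376,000 × 1.05% × 201/365 = £31,085.0630
Total = £52,206.1151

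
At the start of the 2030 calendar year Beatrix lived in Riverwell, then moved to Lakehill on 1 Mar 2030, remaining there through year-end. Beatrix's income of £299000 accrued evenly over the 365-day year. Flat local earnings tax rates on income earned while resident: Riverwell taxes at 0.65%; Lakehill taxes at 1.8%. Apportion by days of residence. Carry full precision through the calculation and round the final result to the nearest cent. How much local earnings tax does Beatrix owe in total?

Riverwell, 1 Jan – 28 Feb 2030: 59 days → £299000 × 0.65% × 59/365 = £314.1548
Lakehill, 1 Mar – 31 Dec 2030: 306 days → £299000 × 1.8% × 306/365 = £4512.0329
Total = £4826.1877

£4826.19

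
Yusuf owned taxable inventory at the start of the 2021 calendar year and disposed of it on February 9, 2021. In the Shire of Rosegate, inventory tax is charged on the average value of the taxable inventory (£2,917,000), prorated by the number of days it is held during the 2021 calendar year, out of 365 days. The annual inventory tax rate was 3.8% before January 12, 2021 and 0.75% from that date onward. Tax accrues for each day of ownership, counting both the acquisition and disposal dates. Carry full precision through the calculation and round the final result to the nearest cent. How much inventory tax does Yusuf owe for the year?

January 1 – January 11, 2021: 11 days at 3.8% → £2,917,000 × 3.8% × 11/365 = £3,340.5644
January 12 – February 9, 2021: 29 days at 0.75% → £2,917,000 × 0.75% × 29/365 = £1,738.2123
Total = £5,078.7767

£5,078.78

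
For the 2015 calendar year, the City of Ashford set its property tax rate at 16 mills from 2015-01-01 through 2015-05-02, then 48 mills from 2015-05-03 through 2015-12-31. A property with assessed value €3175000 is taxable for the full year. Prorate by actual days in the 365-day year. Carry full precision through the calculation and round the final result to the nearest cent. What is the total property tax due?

€118440.55

2015-01-01 to 2015-05-02: 122 days at 16 mills → €3175000 × 1.6% × 122/365 = €16979.7260
2015-05-03 to 2015-12-31: 243 days at 48 mills → €3175000 × 4.8% × 243/365 = €101460.8219
Total = €118440.5479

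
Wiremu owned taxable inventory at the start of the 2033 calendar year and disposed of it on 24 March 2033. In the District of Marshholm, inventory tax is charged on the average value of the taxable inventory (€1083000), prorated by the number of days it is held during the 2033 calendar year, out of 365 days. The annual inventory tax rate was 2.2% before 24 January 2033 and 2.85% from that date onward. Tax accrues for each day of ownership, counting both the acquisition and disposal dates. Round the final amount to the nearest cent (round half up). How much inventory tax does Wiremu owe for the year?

1 January – 23 January 2033: 23 days at 2.2% → €1083000 × 2.2% × 23/365 = €1501.3644
24 January – 24 March 2033: 60 days at 2.85% → €1083000 × 2.85% × 60/365 = €5073.7808
Total = €6575.1452

€6575.15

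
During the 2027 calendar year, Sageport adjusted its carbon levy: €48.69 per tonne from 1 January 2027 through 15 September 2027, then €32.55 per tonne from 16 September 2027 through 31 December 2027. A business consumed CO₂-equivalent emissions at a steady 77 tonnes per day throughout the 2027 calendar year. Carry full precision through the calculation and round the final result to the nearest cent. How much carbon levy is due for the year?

€1,235,454.99

1 January – 15 September 2027: 258 days × 77 tonnes/day = 19,866 tonnes at €48.69/tonne → €967,275.54
16 September – 31 December 2027: 107 days × 77 tonnes/day = 8,239 tonnes at €32.55/tonne → €268,179.45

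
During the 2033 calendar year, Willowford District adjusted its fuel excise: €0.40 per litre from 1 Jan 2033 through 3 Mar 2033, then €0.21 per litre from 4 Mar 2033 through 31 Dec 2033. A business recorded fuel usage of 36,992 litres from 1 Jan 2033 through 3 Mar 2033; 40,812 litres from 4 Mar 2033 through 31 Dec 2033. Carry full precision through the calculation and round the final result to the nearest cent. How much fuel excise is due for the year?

€23367.32

1 Jan – 3 Mar 2033: 36,992 litres at €0.40/litre → €14796.80
4 Mar – 31 Dec 2033: 40,812 litres at €0.21/litre → €8570.52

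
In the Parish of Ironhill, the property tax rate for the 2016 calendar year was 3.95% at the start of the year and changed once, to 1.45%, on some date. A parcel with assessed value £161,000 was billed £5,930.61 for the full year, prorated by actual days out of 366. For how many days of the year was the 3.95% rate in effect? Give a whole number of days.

Let d = days at the first rate; then 366 − d days at the second rate.
£161,000 × [3.95%·d + 1.45%·(366−d)] / 366 = £5,930.61
Solving gives d = 327, so the new rate took effect on 23 November 2016.

327 days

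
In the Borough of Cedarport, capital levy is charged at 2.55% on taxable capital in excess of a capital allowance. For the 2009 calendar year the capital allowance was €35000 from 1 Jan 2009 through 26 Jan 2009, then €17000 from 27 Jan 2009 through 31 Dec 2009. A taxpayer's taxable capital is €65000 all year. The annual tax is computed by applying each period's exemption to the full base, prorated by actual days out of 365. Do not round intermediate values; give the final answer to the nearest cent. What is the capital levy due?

€1191.30

1 Jan – 26 Jan 2009: 26 days, exemption €35000 → (€65000 − €35000) × 2.55% × 26/365 = €54.4932
27 Jan – 31 Dec 2009: 339 days, exemption €17000 → (€65000 − €17000) × 2.55% × 339/365 = €1136.8110
Total = €1191.3041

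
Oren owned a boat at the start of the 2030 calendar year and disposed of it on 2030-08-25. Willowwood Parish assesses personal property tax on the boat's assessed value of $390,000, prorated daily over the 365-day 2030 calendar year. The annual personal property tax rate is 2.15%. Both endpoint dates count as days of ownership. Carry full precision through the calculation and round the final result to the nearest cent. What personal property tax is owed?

$5,444.51

Days held (2030-01-01 to 2030-08-25): 237 out of 365
Tax = $390,000 × 2.15% × 237/365 = $5,444.5068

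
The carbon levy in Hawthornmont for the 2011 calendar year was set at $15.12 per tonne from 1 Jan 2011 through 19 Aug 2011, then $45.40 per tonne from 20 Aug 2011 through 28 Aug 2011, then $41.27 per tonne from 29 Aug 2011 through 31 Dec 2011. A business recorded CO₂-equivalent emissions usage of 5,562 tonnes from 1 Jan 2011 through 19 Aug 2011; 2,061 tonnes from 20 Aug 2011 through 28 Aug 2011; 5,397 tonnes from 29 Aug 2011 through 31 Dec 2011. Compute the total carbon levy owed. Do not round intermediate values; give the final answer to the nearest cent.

$400,401.03

1 Jan – 19 Aug 2011: 5,562 tonnes at $15.12/tonne → $84,097.44
20 Aug – 28 Aug 2011: 2,061 tonnes at $45.40/tonne → $93,569.40
29 Aug – 31 Dec 2011: 5,397 tonnes at $41.27/tonne → $222,734.19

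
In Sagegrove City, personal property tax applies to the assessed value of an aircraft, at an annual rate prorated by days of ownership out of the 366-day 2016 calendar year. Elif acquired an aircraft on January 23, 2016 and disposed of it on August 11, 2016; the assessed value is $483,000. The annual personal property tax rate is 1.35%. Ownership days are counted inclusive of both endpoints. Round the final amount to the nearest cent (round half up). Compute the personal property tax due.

$3,598.75

Days held (January 23 – August 11, 2016): 202 out of 366
Tax = $483,000 × 1.35% × 202/366 = $3,598.7459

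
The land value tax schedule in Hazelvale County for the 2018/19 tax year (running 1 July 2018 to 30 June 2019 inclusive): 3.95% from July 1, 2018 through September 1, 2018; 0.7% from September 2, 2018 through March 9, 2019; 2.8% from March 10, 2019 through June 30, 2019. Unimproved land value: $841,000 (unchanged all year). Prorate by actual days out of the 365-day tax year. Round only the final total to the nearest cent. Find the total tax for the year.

July 1 – September 1, 2018: 63 days at 3.95% → $841,000 × 3.95% × 63/365 = $5,733.7767
September 2, 2018 – March 9, 2019: 189 days at 0.7% → $841,000 × 0.7% × 189/365 = $3,048.3370
March 10 – June 30, 2019: 113 days at 2.8% → $841,000 × 2.8% × 113/365 = $7,290.2027
Total = $16,072.3164

$16,072.32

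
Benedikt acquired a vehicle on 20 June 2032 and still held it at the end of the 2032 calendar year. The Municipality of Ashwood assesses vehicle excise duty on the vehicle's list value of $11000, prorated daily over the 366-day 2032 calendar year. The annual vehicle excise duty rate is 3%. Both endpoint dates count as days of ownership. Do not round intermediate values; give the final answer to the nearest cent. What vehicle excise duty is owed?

Days held (20 June – 31 December 2032): 195 out of 366
Tax = $11000 × 3% × 195/366 = $175.8197

$175.82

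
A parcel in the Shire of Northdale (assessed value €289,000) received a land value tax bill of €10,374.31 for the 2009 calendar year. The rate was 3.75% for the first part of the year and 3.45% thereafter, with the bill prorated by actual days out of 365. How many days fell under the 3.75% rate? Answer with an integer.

Let d = days at the first rate; then 365 − d days at the second rate.
€289,000 × [3.75%·d + 3.45%·(365−d)] / 365 = €10,374.31
Solving gives d = 170, so the new rate took effect on June 20, 2009.

170 days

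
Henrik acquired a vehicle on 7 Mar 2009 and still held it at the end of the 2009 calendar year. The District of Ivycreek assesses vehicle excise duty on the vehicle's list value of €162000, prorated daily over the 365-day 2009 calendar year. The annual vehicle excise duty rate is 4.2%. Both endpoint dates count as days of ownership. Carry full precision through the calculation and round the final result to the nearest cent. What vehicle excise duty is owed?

€5592.33

Days held (7 Mar – 31 Dec 2009): 300 out of 365
Tax = €162000 × 4.2% × 300/365 = €5592.3288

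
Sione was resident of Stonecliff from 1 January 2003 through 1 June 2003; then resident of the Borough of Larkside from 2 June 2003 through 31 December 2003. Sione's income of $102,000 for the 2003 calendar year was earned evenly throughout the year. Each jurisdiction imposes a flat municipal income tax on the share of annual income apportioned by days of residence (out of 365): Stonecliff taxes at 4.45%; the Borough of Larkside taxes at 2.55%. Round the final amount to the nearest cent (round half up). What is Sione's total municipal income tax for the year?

Stonecliff, 1 January – 1 June 2003: 152 days → $102,000 × 4.45% × 152/365 = $1,890.2137
The Borough of Larkside, 2 June – 31 December 2003: 213 days → $102,000 × 2.55% × 213/365 = $1,517.8438
Total = $3,408.0575

$3,408.06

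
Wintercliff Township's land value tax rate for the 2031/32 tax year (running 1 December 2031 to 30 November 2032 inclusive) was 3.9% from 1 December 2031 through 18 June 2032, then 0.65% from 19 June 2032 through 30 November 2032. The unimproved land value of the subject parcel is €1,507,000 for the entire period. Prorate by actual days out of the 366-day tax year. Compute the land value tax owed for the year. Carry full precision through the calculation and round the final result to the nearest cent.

€36,692.98

1 December 2031 – 18 June 2032: 201 days at 3.9% → €1,507,000 × 3.9% × 201/366 = €32,276.9754
19 June – 30 November 2032: 165 days at 0.65% → €1,507,000 × 0.65% × 165/366 = €4,416.0041
Total = €36,692.9795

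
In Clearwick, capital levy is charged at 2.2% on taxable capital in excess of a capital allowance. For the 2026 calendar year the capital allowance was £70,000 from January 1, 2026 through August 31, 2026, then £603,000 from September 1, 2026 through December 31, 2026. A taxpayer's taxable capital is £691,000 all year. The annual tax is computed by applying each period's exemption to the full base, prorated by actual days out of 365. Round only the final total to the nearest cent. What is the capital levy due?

£9,742.62

January 1 – August 31, 2026: 243 days, exemption £70,000 → (£691,000 − £70,000) × 2.2% × 243/365 = £9,095.5233
September 1 – December 31, 2026: 122 days, exemption £603,000 → (£691,000 − £603,000) × 2.2% × 122/365 = £647.1014
Total = £9,742.6247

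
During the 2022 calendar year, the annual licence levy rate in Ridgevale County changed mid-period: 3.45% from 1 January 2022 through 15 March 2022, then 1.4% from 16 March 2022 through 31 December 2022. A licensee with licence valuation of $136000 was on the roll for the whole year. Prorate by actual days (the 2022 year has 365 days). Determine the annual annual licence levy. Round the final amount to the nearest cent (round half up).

$2469.24

1 January – 15 March 2022: 74 days at 3.45% → $136000 × 3.45% × 74/365 = $951.2548
16 March – 31 December 2022: 291 days at 1.4% → $136000 × 1.4% × 291/365 = $1517.9836
Total = $2469.2384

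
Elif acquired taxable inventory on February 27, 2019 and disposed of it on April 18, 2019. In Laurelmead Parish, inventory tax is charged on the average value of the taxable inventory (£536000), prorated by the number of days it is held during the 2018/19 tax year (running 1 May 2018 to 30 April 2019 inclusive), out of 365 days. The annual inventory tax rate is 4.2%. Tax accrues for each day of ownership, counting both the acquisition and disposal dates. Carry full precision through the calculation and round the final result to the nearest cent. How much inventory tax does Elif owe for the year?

Days held (February 27 – April 18, 2019): 51 out of 365
Tax = £536000 × 4.2% × 51/365 = £3145.5123

£3145.51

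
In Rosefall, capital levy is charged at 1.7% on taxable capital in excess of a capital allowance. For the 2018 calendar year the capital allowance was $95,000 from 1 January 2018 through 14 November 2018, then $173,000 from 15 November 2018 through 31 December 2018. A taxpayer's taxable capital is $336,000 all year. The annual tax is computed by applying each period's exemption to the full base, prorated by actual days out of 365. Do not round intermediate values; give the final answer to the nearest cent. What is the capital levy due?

$3,926.25

1 January – 14 November 2018: 318 days, exemption $95,000 → ($336,000 − $95,000) × 1.7% × 318/365 = $3,569.4411
15 November – 31 December 2018: 47 days, exemption $173,000 → ($336,000 − $173,000) × 1.7% × 47/365 = $356.8137
Total = $3,926.2548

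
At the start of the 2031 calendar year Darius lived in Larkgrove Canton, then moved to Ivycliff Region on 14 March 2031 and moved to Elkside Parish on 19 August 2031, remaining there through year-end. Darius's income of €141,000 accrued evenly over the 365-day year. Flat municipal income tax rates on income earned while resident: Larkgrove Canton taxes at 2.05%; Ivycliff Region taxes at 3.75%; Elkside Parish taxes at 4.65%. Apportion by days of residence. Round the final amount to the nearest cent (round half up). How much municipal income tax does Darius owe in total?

€5,284.02

Larkgrove Canton, 1 January – 13 March 2031: 72 days → €141,000 × 2.05% × 72/365 = €570.1808
Ivycliff Region, 14 March – 18 August 2031: 158 days → €141,000 × 3.75% × 158/365 = €2,288.8356
Elkside Parish, 19 August – 31 December 2031: 135 days → €141,000 × 4.65% × 135/365 = €2,425.0068
Total = €5,284.0233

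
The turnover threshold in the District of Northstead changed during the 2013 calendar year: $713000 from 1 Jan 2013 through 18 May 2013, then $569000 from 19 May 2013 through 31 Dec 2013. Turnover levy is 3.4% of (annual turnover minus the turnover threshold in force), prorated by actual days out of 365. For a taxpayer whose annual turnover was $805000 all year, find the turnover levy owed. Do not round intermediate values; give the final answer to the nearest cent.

1 Jan – 18 May 2013: 138 days, exemption $713000 → ($805000 − $713000) × 3.4% × 138/365 = $1182.6411
19 May – 31 Dec 2013: 227 days, exemption $569000 → ($805000 − $569000) × 3.4% × 227/365 = $4990.2685
Total = $6172.9096

$6172.91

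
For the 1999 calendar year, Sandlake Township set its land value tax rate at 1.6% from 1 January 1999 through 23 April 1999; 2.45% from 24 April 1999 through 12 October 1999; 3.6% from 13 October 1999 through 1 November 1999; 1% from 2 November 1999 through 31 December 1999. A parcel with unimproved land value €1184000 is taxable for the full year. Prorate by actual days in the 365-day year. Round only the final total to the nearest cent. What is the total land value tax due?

€23816.24

1 January – 23 April 1999: 113 days at 1.6% → €1184000 × 1.6% × 113/365 = €5864.8548
24 April – 12 October 1999: 172 days at 2.45% → €1184000 × 2.45% × 172/365 = €13669.5233
13 October – 1 November 1999: 20 days at 3.6% → €1184000 × 3.6% × 20/365 = €2335.5616
2 November – 31 December 1999: 60 days at 1% → €1184000 × 1% × 60/365 = €1946.3014
Total = €23816.2411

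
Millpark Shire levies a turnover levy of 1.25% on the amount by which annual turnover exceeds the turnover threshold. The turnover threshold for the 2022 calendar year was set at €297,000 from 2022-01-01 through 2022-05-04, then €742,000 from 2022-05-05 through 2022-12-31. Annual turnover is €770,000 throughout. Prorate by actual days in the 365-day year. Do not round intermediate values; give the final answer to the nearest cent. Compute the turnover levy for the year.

2022-01-01 to 2022-05-04: 124 days, exemption €297,000 → (€770,000 − €297,000) × 1.25% × 124/365 = €2,008.6301
2022-05-05 to 2022-12-31: 241 days, exemption €742,000 → (€770,000 − €742,000) × 1.25% × 241/365 = €231.0959
Total = €2,239.7260

€2,239.73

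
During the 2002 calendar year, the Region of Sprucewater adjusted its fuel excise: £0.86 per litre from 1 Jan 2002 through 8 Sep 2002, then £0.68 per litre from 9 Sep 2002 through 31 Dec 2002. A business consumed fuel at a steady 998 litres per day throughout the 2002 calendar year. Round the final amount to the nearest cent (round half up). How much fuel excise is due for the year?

1 Jan – 8 Sep 2002: 251 days × 998 litres/day = 250,498 litres at £0.86/litre → £215428.28
9 Sep – 31 Dec 2002: 114 days × 998 litres/day = 113,772 litres at £0.68/litre → £77364.96

£292793.24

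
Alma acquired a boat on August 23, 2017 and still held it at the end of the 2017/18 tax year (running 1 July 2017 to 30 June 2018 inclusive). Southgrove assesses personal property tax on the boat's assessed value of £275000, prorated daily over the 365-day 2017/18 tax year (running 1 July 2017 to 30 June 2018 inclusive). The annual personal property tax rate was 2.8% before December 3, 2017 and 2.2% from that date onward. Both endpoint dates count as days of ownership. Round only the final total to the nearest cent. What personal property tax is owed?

£5632.60

August 23 – December 2, 2017: 102 days at 2.8% → £275000 × 2.8% × 102/365 = £2151.7808
December 3, 2017 – June 30, 2018: 210 days at 2.2% → £275000 × 2.2% × 210/365 = £3480.8219
Total = £5632.6027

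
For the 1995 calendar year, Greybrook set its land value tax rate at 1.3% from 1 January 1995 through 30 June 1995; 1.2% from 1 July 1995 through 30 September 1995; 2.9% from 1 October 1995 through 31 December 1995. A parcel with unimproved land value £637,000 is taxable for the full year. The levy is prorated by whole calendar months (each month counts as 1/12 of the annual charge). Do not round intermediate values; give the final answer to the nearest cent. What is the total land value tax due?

1 January – 30 June 1995: 6 months at 1.3% → £637,000 × 1.3% × 6/12 = £4,140.5000
1 July – 30 September 1995: 3 months at 1.2% → £637,000 × 1.2% × 3/12 = £1,911.0000
1 October – 31 December 1995: 3 months at 2.9% → £637,000 × 2.9% × 3/12 = £4,618.2500
Total = £10,669.7500

£10,669.75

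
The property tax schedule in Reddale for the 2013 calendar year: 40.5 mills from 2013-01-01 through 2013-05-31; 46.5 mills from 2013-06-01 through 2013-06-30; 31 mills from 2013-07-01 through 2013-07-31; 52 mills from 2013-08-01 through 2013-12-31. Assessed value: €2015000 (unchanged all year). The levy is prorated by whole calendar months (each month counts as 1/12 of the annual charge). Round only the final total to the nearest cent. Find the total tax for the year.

2013-01-01 to 2013-05-31: 5 months at 40.5 mills → €2015000 × 4.05% × 5/12 = €34003.1250
2013-06-01 to 2013-06-30: 1 month at 46.5 mills → €2015000 × 4.65% × 1/12 = €7808.1250
2013-07-01 to 2013-07-31: 1 month at 31 mills → €2015000 × 3.1% × 1/12 = €5205.4167
2013-08-01 to 2013-12-31: 5 months at 52 mills → €2015000 × 5.2% × 5/12 = €43658.3333
Total = €90675.0000

€90675.00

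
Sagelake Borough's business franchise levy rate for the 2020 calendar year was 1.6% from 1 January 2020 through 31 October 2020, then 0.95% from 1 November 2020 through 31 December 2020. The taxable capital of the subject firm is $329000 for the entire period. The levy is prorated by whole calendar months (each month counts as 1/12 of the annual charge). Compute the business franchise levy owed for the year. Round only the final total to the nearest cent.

1 January – 31 October 2020: 10 months at 1.6% → $329000 × 1.6% × 10/12 = $4386.6667
1 November – 31 December 2020: 2 months at 0.95% → $329000 × 0.95% × 2/12 = $520.9167
Total = $4907.5833

$4907.58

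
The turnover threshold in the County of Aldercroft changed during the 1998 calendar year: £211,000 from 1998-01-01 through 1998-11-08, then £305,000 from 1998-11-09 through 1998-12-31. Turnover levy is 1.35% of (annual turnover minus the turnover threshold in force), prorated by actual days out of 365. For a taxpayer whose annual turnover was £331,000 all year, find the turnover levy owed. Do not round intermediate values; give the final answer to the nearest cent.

£1,435.73

1998-01-01 to 1998-11-08: 312 days, exemption £211,000 → (£331,000 − £211,000) × 1.35% × 312/365 = £1,384.7671
1998-11-09 to 1998-12-31: 53 days, exemption £305,000 → (£331,000 − £305,000) × 1.35% × 53/365 = £50.9671
Total = £1,435.7342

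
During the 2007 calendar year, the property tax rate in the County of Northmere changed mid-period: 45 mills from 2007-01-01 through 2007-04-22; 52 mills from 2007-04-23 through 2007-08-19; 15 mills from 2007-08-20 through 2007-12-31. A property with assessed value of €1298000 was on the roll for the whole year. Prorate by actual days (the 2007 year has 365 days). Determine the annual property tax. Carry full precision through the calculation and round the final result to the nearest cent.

€47076.50

2007-01-01 to 2007-04-22: 112 days at 45 mills → €1298000 × 4.5% × 112/365 = €17923.0685
2007-04-23 to 2007-08-19: 119 days at 52 mills → €1298000 × 5.2% × 119/365 = €22005.5452
2007-08-20 to 2007-12-31: 134 days at 15 mills → €1298000 × 1.5% × 134/365 = €7147.8904
Total = €47076.5041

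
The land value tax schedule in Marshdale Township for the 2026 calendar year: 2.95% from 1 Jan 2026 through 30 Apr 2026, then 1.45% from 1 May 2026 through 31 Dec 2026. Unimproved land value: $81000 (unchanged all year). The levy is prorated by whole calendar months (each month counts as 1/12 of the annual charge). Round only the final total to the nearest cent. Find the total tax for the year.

1 Jan – 30 Apr 2026: 4 months at 2.95% → $81000 × 2.95% × 4/12 = $796.5000
1 May – 31 Dec 2026: 8 months at 1.45% → $81000 × 1.45% × 8/12 = $783.0000
Total = $1579.5000

$1579.50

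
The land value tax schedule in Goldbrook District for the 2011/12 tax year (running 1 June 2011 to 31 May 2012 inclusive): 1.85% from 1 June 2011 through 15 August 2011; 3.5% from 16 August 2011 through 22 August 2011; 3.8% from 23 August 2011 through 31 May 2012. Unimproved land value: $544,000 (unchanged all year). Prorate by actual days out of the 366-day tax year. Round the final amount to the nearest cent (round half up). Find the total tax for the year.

$18,438.03

1 June – 15 August 2011: 76 days at 1.85% → $544,000 × 1.85% × 76/366 = $2,089.7923
16 August – 22 August 2011: 7 days at 3.5% → $544,000 × 3.5% × 7/366 = $364.1530
23 August 2011 – 31 May 2012: 283 days at 3.8% → $544,000 × 3.8% × 283/366 = $15,984.0874
Total = $18,438.0328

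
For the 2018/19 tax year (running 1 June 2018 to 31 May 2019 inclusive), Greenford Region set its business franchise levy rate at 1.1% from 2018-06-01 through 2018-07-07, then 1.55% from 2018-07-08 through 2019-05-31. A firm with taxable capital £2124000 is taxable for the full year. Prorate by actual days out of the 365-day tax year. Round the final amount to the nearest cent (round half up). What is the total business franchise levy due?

£31953.11

2018-06-01 to 2018-07-07: 37 days at 1.1% → £2124000 × 1.1% × 37/365 = £2368.4055
2018-07-08 to 2019-05-31: 328 days at 1.55% → £2124000 × 1.55% × 328/365 = £29584.7014
Total = £31953.1068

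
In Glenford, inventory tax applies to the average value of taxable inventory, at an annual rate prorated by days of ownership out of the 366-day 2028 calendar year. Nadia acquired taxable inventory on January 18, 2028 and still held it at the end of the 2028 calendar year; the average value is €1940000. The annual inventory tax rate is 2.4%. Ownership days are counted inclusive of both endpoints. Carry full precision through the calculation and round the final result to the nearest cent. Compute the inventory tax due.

Days held (January 18 – December 31, 2028): 349 out of 366
Tax = €1940000 × 2.4% × 349/366 = €44397.3770

€44397.38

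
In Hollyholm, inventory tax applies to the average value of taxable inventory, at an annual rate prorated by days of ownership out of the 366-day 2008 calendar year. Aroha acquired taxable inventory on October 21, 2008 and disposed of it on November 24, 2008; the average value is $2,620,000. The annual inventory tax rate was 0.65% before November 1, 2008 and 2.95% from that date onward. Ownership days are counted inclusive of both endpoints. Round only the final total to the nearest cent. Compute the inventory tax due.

October 21 – October 31, 2008: 11 days at 0.65% → $2,620,000 × 0.65% × 11/366 = $511.8306
November 1 – November 24, 2008: 24 days at 2.95% → $2,620,000 × 2.95% × 24/366 = $5,068.1967
Total = $5,580.0273

$5,580.03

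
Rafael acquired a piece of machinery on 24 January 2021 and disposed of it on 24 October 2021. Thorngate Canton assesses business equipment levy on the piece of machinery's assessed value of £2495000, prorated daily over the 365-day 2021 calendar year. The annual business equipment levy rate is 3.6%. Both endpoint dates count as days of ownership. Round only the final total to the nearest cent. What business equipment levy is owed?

Days held (24 January – 24 October 2021): 274 out of 365
Tax = £2495000 × 3.6% × 274/365 = £67426.5205

£67426.52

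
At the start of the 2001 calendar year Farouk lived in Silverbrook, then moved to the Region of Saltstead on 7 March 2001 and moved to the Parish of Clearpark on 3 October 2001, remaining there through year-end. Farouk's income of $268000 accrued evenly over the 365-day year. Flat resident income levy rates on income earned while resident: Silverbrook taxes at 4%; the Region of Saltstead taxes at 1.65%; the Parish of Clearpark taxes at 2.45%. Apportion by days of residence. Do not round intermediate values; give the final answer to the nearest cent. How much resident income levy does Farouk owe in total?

Silverbrook, 1 January – 6 March 2001: 65 days → $268000 × 4% × 65/365 = $1909.0411
The Region of Saltstead, 7 March – 2 October 2001: 210 days → $268000 × 1.65% × 210/365 = $2544.1644
The Parish of Clearpark, 3 October – 31 December 2001: 90 days → $268000 × 2.45% × 90/365 = $1619.0137
Total = $6072.2192

$6072.22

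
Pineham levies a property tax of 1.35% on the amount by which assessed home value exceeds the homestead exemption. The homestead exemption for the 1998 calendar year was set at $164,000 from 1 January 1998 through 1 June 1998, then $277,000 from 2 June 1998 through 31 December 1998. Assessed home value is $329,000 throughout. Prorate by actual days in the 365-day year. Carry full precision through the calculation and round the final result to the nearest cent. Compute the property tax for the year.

$1,337.28

1 January – 1 June 1998: 152 days, exemption $164,000 → ($329,000 − $164,000) × 1.35% × 152/365 = $927.6164
2 June – 31 December 1998: 213 days, exemption $277,000 → ($329,000 − $277,000) × 1.35% × 213/365 = $409.6603
Total = $1,337.2767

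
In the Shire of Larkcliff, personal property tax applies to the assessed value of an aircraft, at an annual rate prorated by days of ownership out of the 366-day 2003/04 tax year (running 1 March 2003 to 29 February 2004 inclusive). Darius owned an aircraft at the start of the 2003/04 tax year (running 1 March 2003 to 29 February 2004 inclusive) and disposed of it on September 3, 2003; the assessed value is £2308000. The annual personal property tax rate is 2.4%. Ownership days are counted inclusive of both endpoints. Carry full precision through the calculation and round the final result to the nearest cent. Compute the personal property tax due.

£28301.38

Days held (March 1 – September 3, 2003): 187 out of 366
Tax = £2308000 × 2.4% × 187/366 = £28301.3770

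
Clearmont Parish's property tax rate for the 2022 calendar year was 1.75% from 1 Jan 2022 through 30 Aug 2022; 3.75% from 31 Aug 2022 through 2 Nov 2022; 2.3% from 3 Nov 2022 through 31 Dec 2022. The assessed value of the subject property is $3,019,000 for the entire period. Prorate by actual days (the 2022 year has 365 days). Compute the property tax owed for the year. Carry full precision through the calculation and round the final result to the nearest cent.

$66,103.69

1 Jan – 30 Aug 2022: 242 days at 1.75% → $3,019,000 × 1.75% × 242/365 = $35,028.6712
31 Aug – 2 Nov 2022: 64 days at 3.75% → $3,019,000 × 3.75% × 64/365 = $19,850.9589
3 Nov – 31 Dec 2022: 59 days at 2.3% → $3,019,000 × 2.3% × 59/365 = $11,224.0630
Total = $66,103.6932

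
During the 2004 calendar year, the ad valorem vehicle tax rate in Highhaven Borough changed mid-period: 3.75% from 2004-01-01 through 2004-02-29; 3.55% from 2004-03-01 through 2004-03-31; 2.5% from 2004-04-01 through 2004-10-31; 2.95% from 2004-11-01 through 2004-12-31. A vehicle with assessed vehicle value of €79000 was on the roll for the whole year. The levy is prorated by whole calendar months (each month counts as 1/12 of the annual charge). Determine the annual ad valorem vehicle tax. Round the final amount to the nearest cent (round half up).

€2267.96

2004-01-01 to 2004-02-29: 2 months at 3.75% → €79000 × 3.75% × 2/12 = €493.7500
2004-03-01 to 2004-03-31: 1 month at 3.55% → €79000 × 3.55% × 1/12 = €233.7083
2004-04-01 to 2004-10-31: 7 months at 2.5% → €79000 × 2.5% × 7/12 = €1152.0833
2004-11-01 to 2004-12-31: 2 months at 2.95% → €79000 × 2.95% × 2/12 = €388.4167
Total = €2267.9583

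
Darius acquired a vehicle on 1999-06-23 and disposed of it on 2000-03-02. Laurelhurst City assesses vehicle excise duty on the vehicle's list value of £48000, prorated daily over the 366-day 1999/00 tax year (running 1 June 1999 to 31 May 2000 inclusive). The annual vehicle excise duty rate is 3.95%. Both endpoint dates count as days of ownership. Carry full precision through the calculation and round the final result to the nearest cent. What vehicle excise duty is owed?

Days held (1999-06-23 to 2000-03-02): 254 out of 366
Tax = £48000 × 3.95% × 254/366 = £1315.8033

£1315.80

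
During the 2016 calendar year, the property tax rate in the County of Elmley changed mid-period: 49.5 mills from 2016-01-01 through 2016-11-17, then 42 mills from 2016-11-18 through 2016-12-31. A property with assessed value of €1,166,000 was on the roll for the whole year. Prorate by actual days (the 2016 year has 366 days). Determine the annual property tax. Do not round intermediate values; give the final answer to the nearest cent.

2016-01-01 to 2016-11-17: 322 days at 49.5 mills → €1,166,000 × 4.95% × 322/366 = €50,778.3443
2016-11-18 to 2016-12-31: 44 days at 42 mills → €1,166,000 × 4.2% × 44/366 = €5,887.3443
Total = €56,665.6885

€56,665.69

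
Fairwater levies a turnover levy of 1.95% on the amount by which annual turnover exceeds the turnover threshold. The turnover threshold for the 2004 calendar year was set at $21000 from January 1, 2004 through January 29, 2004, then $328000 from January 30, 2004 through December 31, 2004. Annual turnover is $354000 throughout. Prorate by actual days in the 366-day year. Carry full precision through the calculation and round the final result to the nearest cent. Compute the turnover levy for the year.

January 1 – January 29, 2004: 29 days, exemption $21000 → ($354000 − $21000) × 1.95% × 29/366 = $514.5123
January 30 – December 31, 2004: 337 days, exemption $328000 → ($354000 − $328000) × 1.95% × 337/366 = $466.8279
Total = $981.3402

$981.34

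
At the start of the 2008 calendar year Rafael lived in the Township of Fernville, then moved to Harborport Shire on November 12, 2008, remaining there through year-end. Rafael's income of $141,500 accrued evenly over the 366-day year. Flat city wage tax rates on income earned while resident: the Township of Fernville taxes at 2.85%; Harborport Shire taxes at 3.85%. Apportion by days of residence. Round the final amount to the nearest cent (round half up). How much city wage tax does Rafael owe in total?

The Township of Fernville, January 1 – November 11, 2008: 316 days → $141,500 × 2.85% × 316/366 = $3,481.8279
Harborport Shire, November 12 – December 31, 2008: 50 days → $141,500 × 3.85% × 50/366 = $744.2281
Total = $4,226.0560

$4,226.06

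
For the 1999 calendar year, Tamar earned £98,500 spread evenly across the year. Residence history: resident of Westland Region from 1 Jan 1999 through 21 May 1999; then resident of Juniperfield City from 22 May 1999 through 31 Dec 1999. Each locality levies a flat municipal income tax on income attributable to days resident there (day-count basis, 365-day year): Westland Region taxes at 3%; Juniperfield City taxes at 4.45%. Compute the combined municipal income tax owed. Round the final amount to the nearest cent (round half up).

£3,831.52

Westland Region, 1 Jan – 21 May 1999: 141 days → £98,500 × 3% × 141/365 = £1,141.5205
Juniperfield City, 22 May – 31 Dec 1999: 224 days → £98,500 × 4.45% × 224/365 = £2,689.9945
Total = £3,831.5151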